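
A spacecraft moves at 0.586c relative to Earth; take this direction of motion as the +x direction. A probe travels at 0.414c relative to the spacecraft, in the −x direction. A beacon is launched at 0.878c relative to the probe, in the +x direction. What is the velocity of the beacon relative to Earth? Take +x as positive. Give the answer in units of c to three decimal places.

Apply u = (u' + v)/(1 + u'v/c²) successively, working outward toward Earth.
Start: velocity of the spacecraft relative to Earth = 0.5860c.
Compose with the probe (u' = -0.414 in the spacecraft frame): u_1 = (-0.414 + 0.586) / (1 + (-0.414)·0.586) = 0.1720/0.7574 = 0.2271.
Compose with the beacon (u' = 0.878 in the probe frame): u_2 = (0.878 + 0.227) / (1 + 0.878·0.227) = 1.1051/1.1994 = 0.9214.

+0.921c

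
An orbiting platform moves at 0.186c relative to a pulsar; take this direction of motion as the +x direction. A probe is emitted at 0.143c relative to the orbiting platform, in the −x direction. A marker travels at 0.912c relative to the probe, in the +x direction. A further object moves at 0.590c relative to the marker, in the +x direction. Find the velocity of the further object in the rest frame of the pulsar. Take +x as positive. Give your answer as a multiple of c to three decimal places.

Apply u = (u' + v)/(1 + u'v/c²) successively, working outward toward the pulsar.
Start: velocity of the orbiting platform relative to the pulsar = 0.1860c.
Compose with the probe (u' = -0.143 in the orbiting platform frame): u_1 = (-0.143 + 0.186) / (1 + (-0.143)·0.186) = 0.0430/0.9734 = 0.0442.
Compose with the marker (u' = 0.912 in the probe frame): u_2 = (0.912 + 0.044) / (1 + 0.912·0.044) = 0.9562/1.0403 = 0.9191.
Compose with the further object (u' = 0.590 in the marker frame): u_3 = (0.590 + 0.919) / (1 + 0.590·0.919) = 1.5091/1.5423 = 0.9785.

+0.979c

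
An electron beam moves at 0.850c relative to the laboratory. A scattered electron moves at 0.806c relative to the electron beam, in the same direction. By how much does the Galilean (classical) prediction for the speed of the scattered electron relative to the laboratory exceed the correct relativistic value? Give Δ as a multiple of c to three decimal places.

Δ = 0.673c

Galilean: u_cl = 0.806 + 0.850 = 1.6560.
Relativistic: u_rel = (0.806 + 0.850) / (1 + 0.806·0.850) = 1.6560/1.6851 = 0.9827.
Δ = 1.6560 − 0.9827 = 0.6733.
(The classical prediction exceeds c; the relativistic result does not.)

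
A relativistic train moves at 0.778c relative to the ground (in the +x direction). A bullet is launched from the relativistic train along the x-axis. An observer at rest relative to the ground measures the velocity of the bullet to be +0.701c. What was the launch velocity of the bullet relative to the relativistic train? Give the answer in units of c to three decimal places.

-0.169c

Invert the composition law: u' = (u − v)/(1 − uv/c²).
u' = (0.701 − 0.778) / (1 − (0.701)(0.778)) = -0.0770/0.4546 = -0.1694.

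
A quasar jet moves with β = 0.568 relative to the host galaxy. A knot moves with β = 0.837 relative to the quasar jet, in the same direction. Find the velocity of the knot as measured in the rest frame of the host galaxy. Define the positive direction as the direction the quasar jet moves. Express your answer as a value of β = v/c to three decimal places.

With v = 0.568 and u' = 0.837 (in units of c),
u = (u' + v)/(1 + u'v/c²):
u = (0.837 + 0.568) / (1 + 0.837·0.568) = 1.4050/1.4754 = 0.9523

β = 0.952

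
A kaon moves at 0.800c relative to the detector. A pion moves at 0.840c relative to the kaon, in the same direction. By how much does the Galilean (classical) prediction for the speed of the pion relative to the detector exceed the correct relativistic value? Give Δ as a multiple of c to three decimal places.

Galilean: u_cl = 0.840 + 0.800 = 1.6400.
Relativistic: u_rel = (0.840 + 0.800) / (1 + 0.840·0.800) = 1.6400/1.6720 = 0.9809.
Δ = 1.6400 − 0.9809 = 0.6591.
(The classical prediction exceeds c; the relativistic result does not.)

Δ = 0.659c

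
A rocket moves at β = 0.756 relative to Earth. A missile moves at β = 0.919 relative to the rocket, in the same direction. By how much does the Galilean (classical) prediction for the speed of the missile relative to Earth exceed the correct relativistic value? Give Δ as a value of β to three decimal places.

Galilean: u_cl = 0.919 + 0.756 = 1.6750.
Relativistic: u_rel = (0.919 + 0.756) / (1 + 0.919·0.756) = 1.6750/1.6948 = 0.9883.
Δ = 1.6750 − 0.9883 = 0.6867.
(The classical prediction exceeds c; the relativistic result does not.)

Δ = 0.687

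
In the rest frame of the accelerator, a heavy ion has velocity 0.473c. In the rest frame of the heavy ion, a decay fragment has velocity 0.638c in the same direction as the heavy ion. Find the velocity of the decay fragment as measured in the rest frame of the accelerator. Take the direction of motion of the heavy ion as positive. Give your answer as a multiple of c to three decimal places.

With v = 0.473 and u' = 0.638 (in units of c),
u = (u' + v)/(1 + u'v/c²):
u = (0.638 + 0.473) / (1 + 0.638·0.473) = 1.1110/1.3018 = 0.8535

0.853c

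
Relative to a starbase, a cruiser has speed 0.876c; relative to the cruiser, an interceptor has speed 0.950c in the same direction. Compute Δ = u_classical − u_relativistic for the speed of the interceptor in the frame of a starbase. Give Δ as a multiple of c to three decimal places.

Galilean: u_cl = 0.950 + 0.876 = 1.8260.
Relativistic: u_rel = (0.950 + 0.876) / (1 + 0.950·0.876) = 1.8260/1.8322 = 0.9966.
Δ = 1.8260 − 0.9966 = 0.8294.
(The classical prediction exceeds c; the relativistic result does not.)

Δ = 0.829c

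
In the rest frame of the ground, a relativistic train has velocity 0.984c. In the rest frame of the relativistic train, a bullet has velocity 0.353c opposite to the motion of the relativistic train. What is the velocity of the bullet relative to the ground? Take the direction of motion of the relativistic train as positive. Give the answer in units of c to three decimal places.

With v = 0.984 and u' = -0.353 (in units of c),
u = (u' + v)/(1 + u'v/c²):
u = (-0.353 + 0.984) / (1 + (-0.353)·0.984) = 0.6310/0.6526 = 0.9668
(Galilean addition would give +0.631c.)

+0.967c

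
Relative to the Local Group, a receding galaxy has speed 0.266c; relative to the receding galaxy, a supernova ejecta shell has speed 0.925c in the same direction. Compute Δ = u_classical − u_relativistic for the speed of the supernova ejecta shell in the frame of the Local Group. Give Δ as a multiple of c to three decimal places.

Galilean: u_cl = 0.925 + 0.266 = 1.1910.
Relativistic: u_rel = (0.925 + 0.266) / (1 + 0.925·0.266) = 1.1910/1.2461 = 0.9558.
Δ = 1.1910 − 0.9558 = 0.2352.
(The classical prediction exceeds c; the relativistic result does not.)

Δ = 0.235c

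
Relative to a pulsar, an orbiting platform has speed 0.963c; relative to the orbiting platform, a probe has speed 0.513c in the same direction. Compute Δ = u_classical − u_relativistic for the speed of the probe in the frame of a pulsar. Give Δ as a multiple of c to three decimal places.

Galilean: u_cl = 0.513 + 0.963 = 1.4760.
Relativistic: u_rel = (0.513 + 0.963) / (1 + 0.513·0.963) = 1.4760/1.4940 = 0.9879.
Δ = 1.4760 − 0.9879 = 0.4881.
(The classical prediction exceeds c; the relativistic result does not.)

Δ = 0.488c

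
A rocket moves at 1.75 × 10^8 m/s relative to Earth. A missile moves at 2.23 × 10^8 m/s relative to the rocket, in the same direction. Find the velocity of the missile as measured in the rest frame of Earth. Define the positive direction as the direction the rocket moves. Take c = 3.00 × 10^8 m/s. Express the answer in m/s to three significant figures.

In units of c (dividing by 3.00 × 10^8 m/s): v = 0.583, u' = 0.743.
u = (u' + v)/(1 + u'v/c²):
u = (0.743 + 0.583) / (1 + 0.743·0.583) = 1.3267/1.4336 = 0.9254
Converting back: u = 0.9254 × 3.00 × 10^8 m/s.

2.78 × 10^8 m/s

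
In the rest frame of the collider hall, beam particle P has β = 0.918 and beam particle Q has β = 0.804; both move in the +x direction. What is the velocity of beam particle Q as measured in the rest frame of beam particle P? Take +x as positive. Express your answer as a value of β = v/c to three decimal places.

β = -0.435

β_A = 0.918, β_B = 0.804.
Transform to A's frame with the inverse velocity-addition law: u' = (u − v)/(1 − uv/c²), taking u = β_B and v = β_A.
u' = (0.804 − 0.918) / (1 − (0.918)(0.804)) = -0.1140/0.2619 = -0.4352.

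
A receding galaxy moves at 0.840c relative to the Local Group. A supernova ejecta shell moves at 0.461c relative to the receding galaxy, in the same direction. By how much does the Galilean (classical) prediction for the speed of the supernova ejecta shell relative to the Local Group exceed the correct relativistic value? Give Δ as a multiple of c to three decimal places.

Δ = 0.363c

Galilean: u_cl = 0.461 + 0.840 = 1.3010.
Relativistic: u_rel = (0.461 + 0.840) / (1 + 0.461·0.840) = 1.3010/1.3872 = 0.9378.
Δ = 1.3010 − 0.9378 = 0.3632.
(The classical prediction exceeds c; the relativistic result does not.)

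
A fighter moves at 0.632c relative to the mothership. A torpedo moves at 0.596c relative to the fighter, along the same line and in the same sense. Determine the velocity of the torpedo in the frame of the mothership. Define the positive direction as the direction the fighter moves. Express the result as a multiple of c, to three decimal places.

0.892c

With v = 0.632 and u' = 0.596 (in units of c),
u = (u' + v)/(1 + u'v/c²):
u = (0.596 + 0.632) / (1 + 0.596·0.632) = 1.2280/1.3767 = 0.8920
(Galilean addition would give +1.228c, exceeding c.)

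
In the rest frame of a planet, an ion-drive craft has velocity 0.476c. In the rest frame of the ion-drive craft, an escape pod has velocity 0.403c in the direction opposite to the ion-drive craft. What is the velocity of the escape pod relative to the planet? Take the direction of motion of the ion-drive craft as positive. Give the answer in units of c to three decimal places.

+0.090c

With v = 0.476 and u' = -0.403 (in units of c),
u = (u' + v)/(1 + u'v/c²):
u = (-0.403 + 0.476) / (1 + (-0.403)·0.476) = 0.0730/0.8082 = 0.0903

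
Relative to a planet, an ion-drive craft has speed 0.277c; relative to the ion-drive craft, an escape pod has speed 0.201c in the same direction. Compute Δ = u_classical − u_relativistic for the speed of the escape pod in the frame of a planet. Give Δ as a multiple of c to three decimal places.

Δ = 0.025c

Galilean: u_cl = 0.201 + 0.277 = 0.4780.
Relativistic: u_rel = (0.201 + 0.277) / (1 + 0.201·0.277) = 0.4780/1.0557 = 0.4528.
Δ = 0.4780 − 0.4528 = 0.0252.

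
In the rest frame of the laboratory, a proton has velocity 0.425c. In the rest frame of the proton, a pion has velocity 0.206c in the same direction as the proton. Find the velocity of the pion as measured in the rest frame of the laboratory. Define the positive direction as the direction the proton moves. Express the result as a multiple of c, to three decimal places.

0.580c

With v = 0.425 and u' = 0.206 (in units of c),
u = (u' + v)/(1 + u'v/c²):
u = (0.206 + 0.425) / (1 + 0.206·0.425) = 0.6310/1.0876 = 0.5802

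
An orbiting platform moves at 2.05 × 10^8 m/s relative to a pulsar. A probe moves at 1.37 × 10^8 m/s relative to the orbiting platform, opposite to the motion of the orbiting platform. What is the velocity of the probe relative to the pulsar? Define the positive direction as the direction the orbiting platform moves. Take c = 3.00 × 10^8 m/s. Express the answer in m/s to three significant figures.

In units of c (dividing by 3.00 × 10^8 m/s): v = 0.683, u' = -0.457.
u = (u' + v)/(1 + u'v/c²):
u = (-0.457 + 0.683) / (1 + (-0.457)·0.683) = 0.2267/0.6879 = 0.3295
Converting back: u = 0.3295 × 3.00 × 10^8 m/s.

+9.88 × 10^7 m/s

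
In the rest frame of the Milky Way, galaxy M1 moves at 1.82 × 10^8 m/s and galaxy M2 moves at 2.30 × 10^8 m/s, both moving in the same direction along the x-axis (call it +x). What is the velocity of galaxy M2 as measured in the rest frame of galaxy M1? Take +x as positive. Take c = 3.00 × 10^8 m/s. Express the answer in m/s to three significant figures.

+8.97 × 10^7 m/s

β_A = 0.607, β_B = 0.767 (dividing each by c = 3.00 × 10^8 m/s).
Transform to A's frame with the inverse velocity-addition law: u' = (u − v)/(1 − uv/c²), taking u = β_B and v = β_A.
u' = (0.767 − 0.607) / (1 − (0.607)(0.767)) = 0.1600/0.5349 = 0.2991.
u' = 0.2991 × 3.00 × 10^8 m/s.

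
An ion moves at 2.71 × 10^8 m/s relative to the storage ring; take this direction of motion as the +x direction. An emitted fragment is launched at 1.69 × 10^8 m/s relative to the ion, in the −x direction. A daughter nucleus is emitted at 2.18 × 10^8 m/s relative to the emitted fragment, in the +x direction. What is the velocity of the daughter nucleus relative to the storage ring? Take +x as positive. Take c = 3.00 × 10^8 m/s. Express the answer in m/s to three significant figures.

Apply u = (u' + v)/(1 + u'v/c²) successively, working outward toward the storage ring.
(Dividing each given speed by c = 3.00 × 10^8 m/s to work in units of c.)
Start: velocity of the ion relative to the storage ring = 0.9033c.
Compose with the emitted fragment (u' = -0.563 in the ion frame): u_1 = (-0.563 + 0.903) / (1 + (-0.563)·0.903) = 0.3400/0.4911 = 0.6923.
Compose with the daughter nucleus (u' = 0.727 in the emitted fragment frame): u_2 = (0.727 + 0.692) / (1 + 0.727·0.692) = 1.4190/1.5031 = 0.9440.
So u = 0.9440 × 3.00 × 10^8 m/s.

+2.83 × 10^8 m/s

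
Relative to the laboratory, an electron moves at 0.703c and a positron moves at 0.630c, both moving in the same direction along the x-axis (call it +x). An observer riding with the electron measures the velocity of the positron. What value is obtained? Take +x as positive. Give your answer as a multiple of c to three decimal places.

β_A = 0.703, β_B = 0.630.
Transform to A's frame with the inverse velocity-addition law: u' = (u − v)/(1 − uv/c²), taking u = β_B and v = β_A.
u' = (0.630 − 0.703) / (1 − (0.703)(0.630)) = -0.0730/0.5571 = -0.1310.

-0.131c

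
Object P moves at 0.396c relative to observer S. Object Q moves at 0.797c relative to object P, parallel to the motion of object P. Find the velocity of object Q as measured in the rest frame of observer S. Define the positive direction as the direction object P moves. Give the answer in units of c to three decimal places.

0.907c

With v = 0.396 and u' = 0.797 (in units of c),
u = (u' + v)/(1 + u'v/c²):
u = (0.797 + 0.396) / (1 + 0.797·0.396) = 1.1930/1.3156 = 0.9068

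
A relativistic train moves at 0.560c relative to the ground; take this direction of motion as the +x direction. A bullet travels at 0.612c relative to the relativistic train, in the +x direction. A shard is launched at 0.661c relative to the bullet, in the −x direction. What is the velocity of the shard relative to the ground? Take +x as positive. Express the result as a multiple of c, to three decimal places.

+0.501c

Apply u = (u' + v)/(1 + u'v/c²) successively, working outward toward the ground.
Start: velocity of the relativistic train relative to the ground = 0.5600c.
Compose with the bullet (u' = 0.612 in the relativistic train frame): u_1 = (0.612 + 0.560) / (1 + 0.612·0.560) = 1.1720/1.3427 = 0.8729.
Compose with the shard (u' = -0.661 in the bullet frame): u_2 = (-0.661 + 0.873) / (1 + (-0.661)·0.873) = 0.2119/0.4230 = 0.5008.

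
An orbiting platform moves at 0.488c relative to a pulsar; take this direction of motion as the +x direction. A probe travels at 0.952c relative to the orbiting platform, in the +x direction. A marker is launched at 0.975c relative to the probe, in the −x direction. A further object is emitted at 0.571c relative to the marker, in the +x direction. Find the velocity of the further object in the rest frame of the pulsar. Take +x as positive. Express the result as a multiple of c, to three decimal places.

Apply u = (u' + v)/(1 + u'v/c²) successively, working outward toward the pulsar.
Start: velocity of the orbiting platform relative to the pulsar = 0.4880c.
Compose with the probe (u' = 0.952 in the orbiting platform frame): u_1 = (0.952 + 0.488) / (1 + 0.952·0.488) = 1.4400/1.4646 = 0.9832.
Compose with the marker (u' = -0.975 in the probe frame): u_2 = (-0.975 + 0.983) / (1 + (-0.975)·0.983) = 0.0082/0.0414 = 0.1987.
Compose with the further object (u' = 0.571 in the marker frame): u_3 = (0.571 + 0.199) / (1 + 0.571·0.199) = 0.7697/1.1135 = 0.6913.

+0.691c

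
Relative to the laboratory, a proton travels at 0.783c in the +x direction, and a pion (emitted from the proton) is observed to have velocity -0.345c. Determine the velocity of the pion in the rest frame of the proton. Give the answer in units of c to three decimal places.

-0.888c

Invert the composition law: u' = (u − v)/(1 − uv/c²).
u' = (-0.345 − 0.783) / (1 − (-0.345)(0.783)) = -1.1280/1.2701 = -0.8881.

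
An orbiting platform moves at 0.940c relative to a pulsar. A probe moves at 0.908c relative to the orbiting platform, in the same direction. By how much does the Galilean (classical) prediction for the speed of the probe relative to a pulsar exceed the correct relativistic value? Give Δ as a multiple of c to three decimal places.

Galilean: u_cl = 0.908 + 0.940 = 1.8480.
Relativistic: u_rel = (0.908 + 0.940) / (1 + 0.908·0.940) = 1.8480/1.8535 = 0.9970.
Δ = 1.8480 − 0.9970 = 0.8510.
(The classical prediction exceeds c; the relativistic result does not.)

Δ = 0.851c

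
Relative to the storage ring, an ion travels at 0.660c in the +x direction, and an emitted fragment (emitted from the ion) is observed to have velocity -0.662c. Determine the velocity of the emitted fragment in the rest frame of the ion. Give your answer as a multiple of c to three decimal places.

Invert the composition law: u' = (u − v)/(1 − uv/c²).
u' = (-0.662 − 0.660) / (1 − (-0.662)(0.660)) = -1.3220/1.4369 = -0.9200.

-0.920c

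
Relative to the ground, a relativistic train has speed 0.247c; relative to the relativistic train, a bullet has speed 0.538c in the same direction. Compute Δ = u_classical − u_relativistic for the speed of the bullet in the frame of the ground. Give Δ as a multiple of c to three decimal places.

Galilean: u_cl = 0.538 + 0.247 = 0.7850.
Relativistic: u_rel = (0.538 + 0.247) / (1 + 0.538·0.247) = 0.7850/1.1329 = 0.6929.
Δ = 0.7850 − 0.6929 = 0.0921.

Δ = 0.092c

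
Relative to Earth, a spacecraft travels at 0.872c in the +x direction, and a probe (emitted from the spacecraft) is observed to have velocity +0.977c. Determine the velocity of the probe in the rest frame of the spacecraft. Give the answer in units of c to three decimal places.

Invert the composition law: u' = (u − v)/(1 − uv/c²).
u' = (0.977 − 0.872) / (1 − (0.977)(0.872)) = 0.1050/0.1481 = 0.7092.

+0.709c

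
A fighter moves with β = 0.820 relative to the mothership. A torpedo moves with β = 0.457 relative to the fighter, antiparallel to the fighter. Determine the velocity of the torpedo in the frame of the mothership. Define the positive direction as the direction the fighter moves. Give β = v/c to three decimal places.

β = +0.581

With v = 0.820 and u' = -0.457 (in units of c),
u = (u' + v)/(1 + u'v/c²):
u = (-0.457 + 0.820) / (1 + (-0.457)·0.820) = 0.3630/0.6253 = 0.5806
(Galilean addition would give +0.363c.)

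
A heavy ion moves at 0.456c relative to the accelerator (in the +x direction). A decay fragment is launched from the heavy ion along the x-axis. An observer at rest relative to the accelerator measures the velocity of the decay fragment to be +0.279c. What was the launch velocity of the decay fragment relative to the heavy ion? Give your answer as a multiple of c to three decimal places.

Invert the composition law: u' = (u − v)/(1 − uv/c²).
u' = (0.279 − 0.456) / (1 − (0.279)(0.456)) = -0.1770/0.8728 = -0.2028.

-0.203c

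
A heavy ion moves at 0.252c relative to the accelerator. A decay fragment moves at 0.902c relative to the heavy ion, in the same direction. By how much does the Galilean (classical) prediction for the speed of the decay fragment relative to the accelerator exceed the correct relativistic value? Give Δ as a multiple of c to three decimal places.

Δ = 0.214c

Galilean: u_cl = 0.902 + 0.252 = 1.1540.
Relativistic: u_rel = (0.902 + 0.252) / (1 + 0.902·0.252) = 1.1540/1.2273 = 0.9403.
Δ = 1.1540 − 0.9403 = 0.2137.
(The classical prediction exceeds c; the relativistic result does not.)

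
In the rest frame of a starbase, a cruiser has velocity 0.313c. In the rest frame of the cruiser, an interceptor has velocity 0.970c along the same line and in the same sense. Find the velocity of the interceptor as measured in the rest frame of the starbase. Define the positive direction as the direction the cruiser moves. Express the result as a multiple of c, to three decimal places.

With v = 0.313 and u' = 0.970 (in units of c),
u = (u' + v)/(1 + u'v/c²):
u = (0.970 + 0.313) / (1 + 0.970·0.313) = 1.2830/1.3036 = 0.9842
(Galilean addition would give +1.283c, exceeding c.)

0.984c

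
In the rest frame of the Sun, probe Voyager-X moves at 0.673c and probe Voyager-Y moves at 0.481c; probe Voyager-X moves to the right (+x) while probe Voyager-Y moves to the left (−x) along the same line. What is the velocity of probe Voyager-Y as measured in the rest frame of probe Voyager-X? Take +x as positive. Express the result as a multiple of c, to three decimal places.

β_A = 0.673, β_B = -0.481.
Transform to A's frame with the inverse velocity-addition law: u' = (u − v)/(1 − uv/c²), taking u = β_B and v = β_A.
u' = (-0.481 − 0.673) / (1 − (0.673)(-0.481)) = -1.1540/1.3237 = -0.8718.

-0.872c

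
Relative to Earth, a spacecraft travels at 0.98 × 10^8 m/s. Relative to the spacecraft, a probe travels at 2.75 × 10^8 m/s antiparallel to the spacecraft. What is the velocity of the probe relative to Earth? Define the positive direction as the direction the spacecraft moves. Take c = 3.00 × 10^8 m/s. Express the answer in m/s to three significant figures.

In units of c (dividing by 3.00 × 10^8 m/s): v = 0.327, u' = -0.917.
u = (u' + v)/(1 + u'v/c²):
u = (-0.917 + 0.327) / (1 + (-0.917)·0.327) = -0.5900/0.7006 = -0.8422
(Galilean addition would give -0.590c.)
Converting back: u = -0.8422 × 3.00 × 10^8 m/s.

-2.53 × 10^8 m/s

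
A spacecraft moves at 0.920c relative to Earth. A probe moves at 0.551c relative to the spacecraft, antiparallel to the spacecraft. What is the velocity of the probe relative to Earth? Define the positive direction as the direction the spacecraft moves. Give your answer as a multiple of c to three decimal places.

+0.748c

With v = 0.920 and u' = -0.551 (in units of c),
u = (u' + v)/(1 + u'v/c²):
u = (-0.551 + 0.920) / (1 + (-0.551)·0.920) = 0.3690/0.4931 = 0.7484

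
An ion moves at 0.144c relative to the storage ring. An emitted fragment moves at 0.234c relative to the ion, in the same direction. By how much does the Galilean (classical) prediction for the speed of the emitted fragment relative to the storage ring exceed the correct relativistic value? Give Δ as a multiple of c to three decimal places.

Δ = 0.012c

Galilean: u_cl = 0.234 + 0.144 = 0.3780.
Relativistic: u_rel = (0.234 + 0.144) / (1 + 0.234·0.144) = 0.3780/1.0337 = 0.3657.
Δ = 0.3780 − 0.3657 = 0.0123.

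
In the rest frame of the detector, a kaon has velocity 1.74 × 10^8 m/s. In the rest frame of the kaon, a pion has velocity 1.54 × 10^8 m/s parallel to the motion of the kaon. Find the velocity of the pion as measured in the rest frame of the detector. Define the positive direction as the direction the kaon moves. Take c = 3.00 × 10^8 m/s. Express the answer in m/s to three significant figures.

2.53 × 10^8 m/s

In units of c (dividing by 3.00 × 10^8 m/s): v = 0.580, u' = 0.513.
u = (u' + v)/(1 + u'v/c²):
u = (0.513 + 0.580) / (1 + 0.513·0.580) = 1.0933/1.2977 = 0.8425
Converting back: u = 0.8425 × 3.00 × 10^8 m/s.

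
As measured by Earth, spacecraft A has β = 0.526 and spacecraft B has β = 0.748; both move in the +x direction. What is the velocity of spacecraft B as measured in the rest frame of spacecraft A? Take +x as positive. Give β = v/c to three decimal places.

β = +0.366

β_A = 0.526, β_B = 0.748.
Transform to A's frame with the inverse velocity-addition law: u' = (u − v)/(1 − uv/c²), taking u = β_B and v = β_A.
u' = (0.748 − 0.526) / (1 − (0.526)(0.748)) = 0.2220/0.6066 = 0.3660.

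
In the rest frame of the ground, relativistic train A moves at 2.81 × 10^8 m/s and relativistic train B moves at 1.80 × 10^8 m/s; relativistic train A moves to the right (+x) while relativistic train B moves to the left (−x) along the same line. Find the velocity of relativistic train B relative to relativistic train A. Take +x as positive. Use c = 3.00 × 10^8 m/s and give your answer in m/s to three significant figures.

-2.95 × 10^8 m/s

β_A = 0.937, β_B = -0.600 (dividing each by c = 3.00 × 10^8 m/s).
Transform to A's frame with the inverse velocity-addition law: u' = (u − v)/(1 − uv/c²), taking u = β_B and v = β_A.
u' = (-0.600 − 0.937) / (1 − (0.937)(-0.600)) = -1.5367/1.5620 = -0.9838.
u' = -0.9838 × 3.00 × 10^8 m/s.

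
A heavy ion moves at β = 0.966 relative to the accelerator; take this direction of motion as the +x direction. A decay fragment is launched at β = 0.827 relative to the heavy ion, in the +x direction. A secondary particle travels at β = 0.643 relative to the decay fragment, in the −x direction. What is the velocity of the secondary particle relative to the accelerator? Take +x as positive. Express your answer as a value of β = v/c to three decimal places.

β = +0.985

Apply u = (u' + v)/(1 + u'v/c²) successively, working outward toward the accelerator.
Start: velocity of the heavy ion relative to the accelerator = 0.9660c.
Compose with the decay fragment (u' = 0.827 in the heavy ion frame): u_1 = (0.827 + 0.966) / (1 + 0.827·0.966) = 1.7930/1.7989 = 0.9967.
Compose with the secondary particle (u' = -0.643 in the decay fragment frame): u_2 = (-0.643 + 0.997) / (1 + (-0.643)·0.997) = 0.3537/0.3591 = 0.9850.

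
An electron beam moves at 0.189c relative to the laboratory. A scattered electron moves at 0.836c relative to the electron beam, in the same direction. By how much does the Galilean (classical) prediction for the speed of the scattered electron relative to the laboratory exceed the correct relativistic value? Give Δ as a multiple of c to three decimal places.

Δ = 0.140c

Galilean: u_cl = 0.836 + 0.189 = 1.0250.
Relativistic: u_rel = (0.836 + 0.189) / (1 + 0.836·0.189) = 1.0250/1.1580 = 0.8851.
Δ = 1.0250 − 0.8851 = 0.1399.
(The classical prediction exceeds c; the relativistic result does not.)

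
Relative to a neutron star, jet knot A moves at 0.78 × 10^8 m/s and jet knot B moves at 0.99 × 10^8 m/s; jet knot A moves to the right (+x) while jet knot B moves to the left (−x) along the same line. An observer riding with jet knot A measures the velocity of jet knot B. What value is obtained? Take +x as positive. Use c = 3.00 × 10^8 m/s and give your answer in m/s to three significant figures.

-1.63 × 10^8 m/s

β_A = 0.260, β_B = -0.330 (dividing each by c = 3.00 × 10^8 m/s).
Transform to A's frame with the inverse velocity-addition law: u' = (u − v)/(1 − uv/c²), taking u = β_B and v = β_A.
u' = (-0.330 − 0.260) / (1 − (0.260)(-0.330)) = -0.5900/1.0858 = -0.5434.
u' = -0.5434 × 3.00 × 10^8 m/s.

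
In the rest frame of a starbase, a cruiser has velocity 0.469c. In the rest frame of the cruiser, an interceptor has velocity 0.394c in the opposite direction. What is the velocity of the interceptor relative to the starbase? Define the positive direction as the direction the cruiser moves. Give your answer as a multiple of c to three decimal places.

With v = 0.469 and u' = -0.394 (in units of c),
u = (u' + v)/(1 + u'v/c²):
u = (-0.394 + 0.469) / (1 + (-0.394)·0.469) = 0.0750/0.8152 = 0.0920
(Galilean addition would give +0.075c.)

+0.092c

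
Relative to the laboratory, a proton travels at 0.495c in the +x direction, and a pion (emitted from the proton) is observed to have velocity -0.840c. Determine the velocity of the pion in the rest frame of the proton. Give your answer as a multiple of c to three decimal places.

-0.943c

Invert the composition law: u' = (u − v)/(1 − uv/c²).
u' = (-0.840 − 0.495) / (1 − (-0.840)(0.495)) = -1.3350/1.4158 = -0.9429.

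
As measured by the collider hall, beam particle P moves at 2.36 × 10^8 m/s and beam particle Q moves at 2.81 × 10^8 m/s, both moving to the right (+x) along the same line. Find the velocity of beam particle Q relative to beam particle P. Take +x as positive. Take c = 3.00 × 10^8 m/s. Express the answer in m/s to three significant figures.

β_A = 0.787, β_B = 0.937 (dividing each by c = 3.00 × 10^8 m/s).
Transform to A's frame with the inverse velocity-addition law: u' = (u − v)/(1 − uv/c²), taking u = β_B and v = β_A.
u' = (0.937 − 0.787) / (1 − (0.787)(0.937)) = 0.1500/0.2632 = 0.5700.
u' = 0.5700 × 3.00 × 10^8 m/s.

+1.71 × 10^8 m/s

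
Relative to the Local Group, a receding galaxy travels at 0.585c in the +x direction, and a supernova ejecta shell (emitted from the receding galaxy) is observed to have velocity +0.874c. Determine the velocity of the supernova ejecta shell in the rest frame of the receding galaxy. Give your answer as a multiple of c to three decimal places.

Invert the composition law: u' = (u − v)/(1 − uv/c²).
u' = (0.874 − 0.585) / (1 − (0.874)(0.585)) = 0.2890/0.4887 = 0.5914.

+0.591c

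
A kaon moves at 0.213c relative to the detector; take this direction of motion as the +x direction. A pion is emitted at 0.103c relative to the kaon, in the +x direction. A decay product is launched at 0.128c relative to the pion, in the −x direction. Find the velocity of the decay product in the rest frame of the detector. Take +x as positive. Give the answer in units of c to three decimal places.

+0.189c

Apply u = (u' + v)/(1 + u'v/c²) successively, working outward toward the detector.
Start: velocity of the kaon relative to the detector = 0.2130c.
Compose with the pion (u' = 0.103 in the kaon frame): u_1 = (0.103 + 0.213) / (1 + 0.103·0.213) = 0.3160/1.0219 = 0.3092.
Compose with the decay product (u' = -0.128 in the pion frame): u_2 = (-0.128 + 0.309) / (1 + (-0.128)·0.309) = 0.1812/0.9604 = 0.1887.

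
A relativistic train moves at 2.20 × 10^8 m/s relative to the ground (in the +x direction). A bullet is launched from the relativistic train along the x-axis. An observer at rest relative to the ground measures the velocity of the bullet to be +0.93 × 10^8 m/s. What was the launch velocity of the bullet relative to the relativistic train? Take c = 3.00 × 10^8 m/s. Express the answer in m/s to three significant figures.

-1.64 × 10^8 m/s

v = 0.733c, u = 0.310c.
Invert the composition law: u' = (u − v)/(1 − uv/c²).
u' = (0.310 − 0.733) / (1 − (0.310)(0.733)) = -0.4233/0.7727 = -0.5479.
u' = -0.5479 × 3.00 × 10^8 m/s.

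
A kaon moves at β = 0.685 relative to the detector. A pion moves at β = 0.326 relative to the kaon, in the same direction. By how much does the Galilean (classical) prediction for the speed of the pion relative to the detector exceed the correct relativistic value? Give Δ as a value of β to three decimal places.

Δ = 0.185

Galilean: u_cl = 0.326 + 0.685 = 1.0110.
Relativistic: u_rel = (0.326 + 0.685) / (1 + 0.326·0.685) = 1.0110/1.2233 = 0.8264.
Δ = 1.0110 − 0.8264 = 0.1846.
(The classical prediction exceeds c; the relativistic result does not.)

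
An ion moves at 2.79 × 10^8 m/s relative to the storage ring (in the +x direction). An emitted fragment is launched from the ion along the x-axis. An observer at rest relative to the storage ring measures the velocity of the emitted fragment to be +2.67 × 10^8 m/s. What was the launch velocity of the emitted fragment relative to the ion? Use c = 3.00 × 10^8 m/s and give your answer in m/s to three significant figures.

-6.96 × 10^7 m/s

v = 0.930c, u = 0.890c.
Invert the composition law: u' = (u − v)/(1 − uv/c²).
u' = (0.890 − 0.930) / (1 − (0.890)(0.930)) = -0.0400/0.1723 = -0.2322.
u' = -0.2322 × 3.00 × 10^8 m/s.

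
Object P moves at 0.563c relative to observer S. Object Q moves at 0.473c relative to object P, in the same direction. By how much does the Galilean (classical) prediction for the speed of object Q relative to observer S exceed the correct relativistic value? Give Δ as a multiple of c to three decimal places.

Galilean: u_cl = 0.473 + 0.563 = 1.0360.
Relativistic: u_rel = (0.473 + 0.563) / (1 + 0.473·0.563) = 1.0360/1.2663 = 0.8181.
Δ = 1.0360 − 0.8181 = 0.2179.
(The classical prediction exceeds c; the relativistic result does not.)

Δ = 0.218c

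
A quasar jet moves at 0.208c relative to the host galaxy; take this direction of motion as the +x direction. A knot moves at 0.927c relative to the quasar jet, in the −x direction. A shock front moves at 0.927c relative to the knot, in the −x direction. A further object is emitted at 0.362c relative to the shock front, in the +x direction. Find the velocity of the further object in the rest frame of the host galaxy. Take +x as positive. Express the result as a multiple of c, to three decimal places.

-0.991c

Apply u = (u' + v)/(1 + u'v/c²) successively, working outward toward the host galaxy.
Start: velocity of the quasar jet relative to the host galaxy = 0.2080c.
Compose with the knot (u' = -0.927 in the quasar jet frame): u_1 = (-0.927 + 0.208) / (1 + (-0.927)·0.208) = -0.7190/0.8072 = -0.8908.
Compose with the shock front (u' = -0.927 in the knot frame): u_2 = (-0.927 + (-0.891)) / (1 + (-0.927)·(-0.891)) = -1.8178/1.8257 = -0.9956.
Compose with the further object (u' = 0.362 in the shock front frame): u_3 = (0.362 + (-0.996)) / (1 + 0.362·(-0.996)) = -0.6336/0.6396 = -0.9907.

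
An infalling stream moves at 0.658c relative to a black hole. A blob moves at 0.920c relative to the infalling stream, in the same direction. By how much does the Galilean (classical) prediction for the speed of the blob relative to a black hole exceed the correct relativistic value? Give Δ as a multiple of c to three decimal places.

Galilean: u_cl = 0.920 + 0.658 = 1.5780.
Relativistic: u_rel = (0.920 + 0.658) / (1 + 0.920·0.658) = 1.5780/1.6054 = 0.9830.
Δ = 1.5780 − 0.9830 = 0.5950.
(The classical prediction exceeds c; the relativistic result does not.)

Δ = 0.595c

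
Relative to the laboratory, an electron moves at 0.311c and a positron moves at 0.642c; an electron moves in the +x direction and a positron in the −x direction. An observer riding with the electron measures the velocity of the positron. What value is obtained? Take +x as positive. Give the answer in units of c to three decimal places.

β_A = 0.311, β_B = -0.642.
Transform to A's frame with the inverse velocity-addition law: u' = (u − v)/(1 − uv/c²), taking u = β_B and v = β_A.
u' = (-0.642 − 0.311) / (1 − (0.311)(-0.642)) = -0.9530/1.1997 = -0.7944.

-0.794c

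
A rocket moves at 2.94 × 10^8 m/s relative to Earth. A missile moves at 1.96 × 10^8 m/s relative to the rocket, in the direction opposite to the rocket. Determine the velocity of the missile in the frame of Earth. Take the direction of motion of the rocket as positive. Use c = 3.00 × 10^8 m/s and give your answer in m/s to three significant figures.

+2.72 × 10^8 m/s

In units of c (dividing by 3.00 × 10^8 m/s): v = 0.980, u' = -0.653.
u = (u' + v)/(1 + u'v/c²):
u = (-0.653 + 0.980) / (1 + (-0.653)·0.980) = 0.3267/0.3597 = 0.9081
(Galilean addition would give +0.327c.)
Converting back: u = 0.9081 × 3.00 × 10^8 m/s.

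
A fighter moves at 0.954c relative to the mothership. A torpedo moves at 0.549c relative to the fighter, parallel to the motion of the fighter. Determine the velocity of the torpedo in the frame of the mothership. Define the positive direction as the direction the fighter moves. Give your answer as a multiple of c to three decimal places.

0.986c

With v = 0.954 and u' = 0.549 (in units of c),
u = (u' + v)/(1 + u'v/c²):
u = (0.549 + 0.954) / (1 + 0.549·0.954) = 1.5030/1.5237 = 0.9864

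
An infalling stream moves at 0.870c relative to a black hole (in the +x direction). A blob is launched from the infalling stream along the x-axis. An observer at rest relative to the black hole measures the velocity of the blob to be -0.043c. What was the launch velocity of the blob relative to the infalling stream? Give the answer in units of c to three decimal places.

-0.880c

Invert the composition law: u' = (u − v)/(1 − uv/c²).
u' = (-0.043 − 0.870) / (1 − (-0.043)(0.870)) = -0.9130/1.0374 = -0.8801.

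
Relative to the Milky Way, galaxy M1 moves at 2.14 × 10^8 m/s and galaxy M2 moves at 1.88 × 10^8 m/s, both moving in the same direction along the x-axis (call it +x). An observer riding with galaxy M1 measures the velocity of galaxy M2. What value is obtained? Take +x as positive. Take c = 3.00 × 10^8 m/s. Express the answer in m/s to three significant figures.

-4.70 × 10^7 m/s

β_A = 0.713, β_B = 0.627 (dividing each by c = 3.00 × 10^8 m/s).
Transform to A's frame with the inverse velocity-addition law: u' = (u − v)/(1 − uv/c²), taking u = β_B and v = β_A.
u' = (0.627 − 0.713) / (1 − (0.713)(0.627)) = -0.0867/0.5530 = -0.1567.
u' = -0.1567 × 3.00 × 10^8 m/s.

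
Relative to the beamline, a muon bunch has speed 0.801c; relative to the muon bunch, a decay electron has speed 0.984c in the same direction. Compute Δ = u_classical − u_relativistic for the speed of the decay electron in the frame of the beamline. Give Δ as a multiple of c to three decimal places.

Δ = 0.787c

Galilean: u_cl = 0.984 + 0.801 = 1.7850.
Relativistic: u_rel = (0.984 + 0.801) / (1 + 0.984·0.801) = 1.7850/1.7882 = 0.9982.
Δ = 1.7850 − 0.9982 = 0.7868.
(The classical prediction exceeds c; the relativistic result does not.)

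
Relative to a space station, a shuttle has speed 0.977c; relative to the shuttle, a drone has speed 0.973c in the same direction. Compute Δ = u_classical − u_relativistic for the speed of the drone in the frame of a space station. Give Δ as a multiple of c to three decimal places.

Galilean: u_cl = 0.973 + 0.977 = 1.9500.
Relativistic: u_rel = (0.973 + 0.977) / (1 + 0.973·0.977) = 1.9500/1.9506 = 0.9997.
Δ = 1.9500 − 0.9997 = 0.9503.
(The classical prediction exceeds c; the relativistic result does not.)

Δ = 0.950c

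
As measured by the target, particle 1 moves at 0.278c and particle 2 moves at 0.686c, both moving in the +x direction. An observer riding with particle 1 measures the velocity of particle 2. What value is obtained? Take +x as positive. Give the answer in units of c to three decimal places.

+0.504c

β_A = 0.278, β_B = 0.686.
Transform to A's frame with the inverse velocity-addition law: u' = (u − v)/(1 − uv/c²), taking u = β_B and v = β_A.
u' = (0.686 − 0.278) / (1 − (0.278)(0.686)) = 0.4080/0.8093 = 0.5041.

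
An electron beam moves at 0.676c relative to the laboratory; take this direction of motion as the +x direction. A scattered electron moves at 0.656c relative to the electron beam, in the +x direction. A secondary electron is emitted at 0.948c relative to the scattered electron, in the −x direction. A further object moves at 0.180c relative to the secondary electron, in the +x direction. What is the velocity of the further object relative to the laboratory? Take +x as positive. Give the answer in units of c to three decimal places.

-0.022c

Apply u = (u' + v)/(1 + u'v/c²) successively, working outward toward the laboratory.
Start: velocity of the electron beam relative to the laboratory = 0.6760c.
Compose with the scattered electron (u' = 0.656 in the electron beam frame): u_1 = (0.656 + 0.676) / (1 + 0.656·0.676) = 1.3320/1.4435 = 0.9228.
Compose with the secondary electron (u' = -0.948 in the scattered electron frame): u_2 = (-0.948 + 0.923) / (1 + (-0.948)·0.923) = -0.0252/0.1252 = -0.2014.
Compose with the further object (u' = 0.180 in the secondary electron frame): u_3 = (0.180 + (-0.201)) / (1 + 0.180·(-0.201)) = -0.0214/0.9637 = -0.0222.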